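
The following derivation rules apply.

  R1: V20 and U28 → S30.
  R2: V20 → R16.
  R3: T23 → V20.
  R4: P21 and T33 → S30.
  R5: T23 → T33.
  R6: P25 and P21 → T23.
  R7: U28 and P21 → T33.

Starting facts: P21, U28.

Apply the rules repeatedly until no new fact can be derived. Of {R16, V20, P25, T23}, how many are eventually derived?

0

R16 would need V20 (R2), but V20 is never established.
V20 would need T23 (R3), but T23 is never established.
No rule produces P25, and it is not given.
T23 would need P25 and P21 (R6), but P25 is never established.
None of the 4 are reached.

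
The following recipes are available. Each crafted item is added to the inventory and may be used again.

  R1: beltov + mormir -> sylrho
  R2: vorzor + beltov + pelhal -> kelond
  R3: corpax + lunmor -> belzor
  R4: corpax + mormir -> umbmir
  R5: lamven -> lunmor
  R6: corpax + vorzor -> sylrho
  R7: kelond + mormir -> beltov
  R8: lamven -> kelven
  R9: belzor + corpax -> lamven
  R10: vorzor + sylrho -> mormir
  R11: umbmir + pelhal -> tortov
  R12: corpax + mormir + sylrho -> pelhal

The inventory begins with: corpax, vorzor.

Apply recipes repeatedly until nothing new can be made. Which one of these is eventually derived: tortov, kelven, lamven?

tortov

Using R6, corpax and vorzor make sylrho.
vorzor + sylrho -> mormir (R10).
corpax + mormir + sylrho -> pelhal (R12).
corpax + mormir -> umbmir (R4).
umbmir + pelhal -> tortov (R11).
kelven would need lamven (R8), but lamven is never obtained. lamven would need belzor and corpax (R9), but belzor is never obtained.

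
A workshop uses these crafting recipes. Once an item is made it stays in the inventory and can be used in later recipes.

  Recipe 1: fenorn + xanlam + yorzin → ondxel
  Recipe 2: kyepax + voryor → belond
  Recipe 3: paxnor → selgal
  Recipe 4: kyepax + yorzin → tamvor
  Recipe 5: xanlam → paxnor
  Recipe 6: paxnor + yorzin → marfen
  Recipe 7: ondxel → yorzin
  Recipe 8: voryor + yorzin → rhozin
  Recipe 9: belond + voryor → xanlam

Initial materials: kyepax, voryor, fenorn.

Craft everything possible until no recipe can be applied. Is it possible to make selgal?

Yes

kyepax + voryor → belond (Recipe 2).
Using Recipe 9, belond and voryor make xanlam.
xanlam → paxnor (Recipe 5).
paxnor → selgal (Recipe 3).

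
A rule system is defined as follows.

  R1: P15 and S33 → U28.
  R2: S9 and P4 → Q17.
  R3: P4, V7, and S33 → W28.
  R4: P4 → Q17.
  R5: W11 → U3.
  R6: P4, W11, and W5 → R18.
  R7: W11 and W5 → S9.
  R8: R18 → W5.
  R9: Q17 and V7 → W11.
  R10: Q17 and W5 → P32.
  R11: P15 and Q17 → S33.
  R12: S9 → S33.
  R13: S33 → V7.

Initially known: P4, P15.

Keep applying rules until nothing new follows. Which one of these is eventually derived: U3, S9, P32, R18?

From P4, R4 gives Q17.
P15 and Q17 hold, so S33 follows (R11).
S33 holds, so V7 follows (R13).
From Q17 and V7, R9 gives W11.
From W11, R5 gives U3.
P32 would need Q17 and W5 (R10), but W5 is never established. R18 would need P4, W11, and W5 (R6), but W5 is never established. S9 would need W11 and W5 (R7), but W5 is never established.

U3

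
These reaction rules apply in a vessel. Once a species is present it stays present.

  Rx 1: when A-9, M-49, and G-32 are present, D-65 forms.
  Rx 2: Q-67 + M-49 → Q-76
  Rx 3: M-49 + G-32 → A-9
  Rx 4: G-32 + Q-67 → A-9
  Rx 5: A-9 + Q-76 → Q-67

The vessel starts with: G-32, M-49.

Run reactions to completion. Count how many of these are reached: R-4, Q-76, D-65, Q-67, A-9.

2

M-49 and G-32 present → A-9 forms (Rx 3).
A-9, M-49, and G-32 present → D-65 forms (Rx 1).
No rule produces R-4, and it is not given.
Q-76 would need Q-67 and M-49 (Rx 2), but Q-67 never forms.
D-65: reached.
Q-67 would need A-9 and Q-76 (Rx 5), but Q-76 never forms.
A-9: reached.
Reached: D-65 and A-9 — 2 of the 5.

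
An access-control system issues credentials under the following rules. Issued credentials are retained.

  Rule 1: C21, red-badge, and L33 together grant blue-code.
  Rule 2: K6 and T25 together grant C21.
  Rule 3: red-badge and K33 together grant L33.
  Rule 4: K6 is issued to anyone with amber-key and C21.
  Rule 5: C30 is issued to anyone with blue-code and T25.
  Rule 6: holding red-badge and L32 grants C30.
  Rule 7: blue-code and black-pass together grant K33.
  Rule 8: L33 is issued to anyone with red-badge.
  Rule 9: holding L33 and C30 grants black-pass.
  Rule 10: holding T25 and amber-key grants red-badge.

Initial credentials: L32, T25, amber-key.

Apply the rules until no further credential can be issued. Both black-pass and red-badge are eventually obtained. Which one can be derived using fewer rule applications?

red-badge

red-badge: Holding T25 and amber-key grants red-badge (Rule 10). [1 rule application]
black-pass: Holding T25 and amber-key grants red-badge (Rule 10). Holding red-badge and L32 grants C30 (Rule 6). Holding red-badge grants L33 (Rule 8). Holding L33 and C30 grants black-pass (Rule 9). [4 rule applications]
red-badge needs fewer.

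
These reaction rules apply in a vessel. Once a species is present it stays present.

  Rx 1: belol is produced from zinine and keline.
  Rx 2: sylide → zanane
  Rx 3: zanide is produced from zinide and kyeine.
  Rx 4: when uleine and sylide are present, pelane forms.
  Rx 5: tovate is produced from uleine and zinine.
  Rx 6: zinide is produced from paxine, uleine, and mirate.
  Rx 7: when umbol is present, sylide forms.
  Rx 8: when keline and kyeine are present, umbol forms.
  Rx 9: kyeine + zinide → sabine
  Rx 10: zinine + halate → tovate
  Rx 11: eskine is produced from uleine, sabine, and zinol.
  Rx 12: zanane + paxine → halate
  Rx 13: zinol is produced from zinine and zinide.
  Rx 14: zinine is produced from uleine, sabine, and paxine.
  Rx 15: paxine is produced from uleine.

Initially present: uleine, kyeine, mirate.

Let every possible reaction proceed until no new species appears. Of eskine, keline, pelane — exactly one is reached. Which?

uleine present → paxine forms (Rx 15).
paxine, uleine, and mirate present → zinide forms (Rx 6).
kyeine and zinide present → sabine forms (Rx 9).
uleine, sabine, and paxine present → zinine forms (Rx 14).
zinine and zinide present → zinol forms (Rx 13).
uleine, sabine, and zinol present → eskine forms (Rx 11).
pelane would need uleine and sylide (Rx 4), but sylide never forms. No rule produces keline, and it is not given.

eskine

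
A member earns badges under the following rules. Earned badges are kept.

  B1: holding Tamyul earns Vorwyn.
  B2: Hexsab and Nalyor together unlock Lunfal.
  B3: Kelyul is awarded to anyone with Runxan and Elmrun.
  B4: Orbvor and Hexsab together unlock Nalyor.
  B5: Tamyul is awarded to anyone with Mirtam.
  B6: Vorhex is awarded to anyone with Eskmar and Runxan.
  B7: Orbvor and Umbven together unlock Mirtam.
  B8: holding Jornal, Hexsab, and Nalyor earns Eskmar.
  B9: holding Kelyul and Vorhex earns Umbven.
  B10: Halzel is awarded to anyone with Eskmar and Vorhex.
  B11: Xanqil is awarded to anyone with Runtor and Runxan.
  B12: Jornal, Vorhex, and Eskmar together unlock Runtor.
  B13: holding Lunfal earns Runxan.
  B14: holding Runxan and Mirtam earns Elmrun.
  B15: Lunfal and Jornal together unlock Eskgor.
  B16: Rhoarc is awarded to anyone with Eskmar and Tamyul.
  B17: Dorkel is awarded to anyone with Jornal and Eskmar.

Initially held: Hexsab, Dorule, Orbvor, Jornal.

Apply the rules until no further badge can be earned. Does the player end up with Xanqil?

With Orbvor and Hexsab, Nalyor is earned (B4).
With Jornal, Hexsab, and Nalyor, Eskmar is earned (B8).
With Hexsab and Nalyor, Lunfal is earned (B2).
With Lunfal, Runxan is earned (B13).
With Eskmar and Runxan, Vorhex is earned (B6).
With Jornal, Vorhex, and Eskmar, Runtor is earned (B12).
With Runtor and Runxan, Xanqil is earned (B11).

Yes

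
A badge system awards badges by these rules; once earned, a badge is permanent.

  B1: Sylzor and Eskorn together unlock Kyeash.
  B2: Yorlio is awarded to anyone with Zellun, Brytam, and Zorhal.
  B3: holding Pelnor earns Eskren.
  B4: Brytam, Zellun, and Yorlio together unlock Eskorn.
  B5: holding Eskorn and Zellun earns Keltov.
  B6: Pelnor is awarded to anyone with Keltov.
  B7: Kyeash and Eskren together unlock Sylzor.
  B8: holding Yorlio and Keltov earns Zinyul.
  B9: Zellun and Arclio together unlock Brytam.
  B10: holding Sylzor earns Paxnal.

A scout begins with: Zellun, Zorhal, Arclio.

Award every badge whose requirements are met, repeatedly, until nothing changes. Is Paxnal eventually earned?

No

Paxnal would need Sylzor (B10), but Sylzor is never earned.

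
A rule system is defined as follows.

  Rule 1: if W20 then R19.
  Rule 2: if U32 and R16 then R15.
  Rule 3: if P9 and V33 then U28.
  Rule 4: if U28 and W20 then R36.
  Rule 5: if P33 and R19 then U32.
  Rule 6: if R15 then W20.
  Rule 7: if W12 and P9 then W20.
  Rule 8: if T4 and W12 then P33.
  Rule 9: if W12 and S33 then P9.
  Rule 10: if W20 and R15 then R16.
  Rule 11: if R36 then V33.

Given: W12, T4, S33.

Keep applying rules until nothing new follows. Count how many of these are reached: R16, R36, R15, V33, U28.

R16 would need W20 and R15 (Rule 10), but R15 is never established.
R36 would need U28 and W20 (Rule 4), but U28 is never established.
R15 would need U32 and R16 (Rule 2), but R16 is never established.
V33 would need R36 (Rule 11), but R36 is never established.
U28 would need P9 and V33 (Rule 3), but V33 is never established.
None of the 5 are reached.

0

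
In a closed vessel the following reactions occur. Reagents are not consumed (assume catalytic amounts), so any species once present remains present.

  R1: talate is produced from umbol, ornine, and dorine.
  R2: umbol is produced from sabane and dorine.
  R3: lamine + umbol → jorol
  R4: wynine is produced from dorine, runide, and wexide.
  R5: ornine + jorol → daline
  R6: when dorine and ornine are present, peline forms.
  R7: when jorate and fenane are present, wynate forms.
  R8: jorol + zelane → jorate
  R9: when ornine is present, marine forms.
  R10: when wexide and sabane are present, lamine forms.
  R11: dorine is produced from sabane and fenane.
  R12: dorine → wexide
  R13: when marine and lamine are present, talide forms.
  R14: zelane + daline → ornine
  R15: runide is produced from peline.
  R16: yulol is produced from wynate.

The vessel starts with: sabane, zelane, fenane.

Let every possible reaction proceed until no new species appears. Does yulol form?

sabane and fenane present → dorine forms (R11).
dorine present → wexide forms (R12).
sabane and dorine present → umbol forms (R2).
wexide and sabane present → lamine forms (R10).
lamine and umbol present → jorol forms (R3).
jorol and zelane present → jorate forms (R8).
jorate and fenane present → wynate forms (R7).
wynate present → yulol forms (R16).

Yes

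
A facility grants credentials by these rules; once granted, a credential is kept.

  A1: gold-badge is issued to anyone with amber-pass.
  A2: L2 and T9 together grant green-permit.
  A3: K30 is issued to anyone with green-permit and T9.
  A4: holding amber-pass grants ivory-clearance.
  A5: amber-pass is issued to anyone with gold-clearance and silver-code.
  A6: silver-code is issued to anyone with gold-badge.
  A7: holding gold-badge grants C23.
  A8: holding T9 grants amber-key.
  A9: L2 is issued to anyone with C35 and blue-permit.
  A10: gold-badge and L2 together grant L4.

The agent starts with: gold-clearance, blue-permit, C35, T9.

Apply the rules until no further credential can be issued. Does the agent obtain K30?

Yes

Holding C35 and blue-permit grants L2 (A9).
Holding L2 and T9 grants green-permit (A2).
Holding green-permit and T9 grants K30 (A3).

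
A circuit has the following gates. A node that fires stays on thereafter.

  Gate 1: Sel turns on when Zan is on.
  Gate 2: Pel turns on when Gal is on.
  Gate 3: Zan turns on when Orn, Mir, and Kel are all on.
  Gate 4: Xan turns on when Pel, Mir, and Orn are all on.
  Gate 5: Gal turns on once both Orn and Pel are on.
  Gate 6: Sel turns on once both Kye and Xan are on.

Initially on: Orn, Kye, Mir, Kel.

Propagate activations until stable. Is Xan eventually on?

Xan would need Pel, Mir, and Orn (Gate 4), but Pel never turns on.

No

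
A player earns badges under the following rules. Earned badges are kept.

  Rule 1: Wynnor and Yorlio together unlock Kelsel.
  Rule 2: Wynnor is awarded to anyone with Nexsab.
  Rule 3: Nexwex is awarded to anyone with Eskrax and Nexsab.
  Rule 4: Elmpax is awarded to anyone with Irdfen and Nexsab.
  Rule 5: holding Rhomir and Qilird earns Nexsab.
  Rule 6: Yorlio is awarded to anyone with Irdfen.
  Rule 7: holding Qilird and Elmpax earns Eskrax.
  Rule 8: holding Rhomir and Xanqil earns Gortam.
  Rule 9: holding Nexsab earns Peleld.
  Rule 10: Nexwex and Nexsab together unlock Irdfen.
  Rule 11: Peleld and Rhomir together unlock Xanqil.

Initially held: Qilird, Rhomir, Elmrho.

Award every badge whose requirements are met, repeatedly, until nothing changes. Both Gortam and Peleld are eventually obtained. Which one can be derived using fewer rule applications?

Peleld

Peleld: With Rhomir and Qilird, Nexsab is earned (Rule 5). With Nexsab, Peleld is earned (Rule 9). [2 rule applications]
Gortam: With Rhomir and Qilird, Nexsab is earned (Rule 5). With Nexsab, Peleld is earned (Rule 9). With Peleld and Rhomir, Xanqil is earned (Rule 11). With Rhomir and Xanqil, Gortam is earned (Rule 8). [4 rule applications]
Peleld needs fewer.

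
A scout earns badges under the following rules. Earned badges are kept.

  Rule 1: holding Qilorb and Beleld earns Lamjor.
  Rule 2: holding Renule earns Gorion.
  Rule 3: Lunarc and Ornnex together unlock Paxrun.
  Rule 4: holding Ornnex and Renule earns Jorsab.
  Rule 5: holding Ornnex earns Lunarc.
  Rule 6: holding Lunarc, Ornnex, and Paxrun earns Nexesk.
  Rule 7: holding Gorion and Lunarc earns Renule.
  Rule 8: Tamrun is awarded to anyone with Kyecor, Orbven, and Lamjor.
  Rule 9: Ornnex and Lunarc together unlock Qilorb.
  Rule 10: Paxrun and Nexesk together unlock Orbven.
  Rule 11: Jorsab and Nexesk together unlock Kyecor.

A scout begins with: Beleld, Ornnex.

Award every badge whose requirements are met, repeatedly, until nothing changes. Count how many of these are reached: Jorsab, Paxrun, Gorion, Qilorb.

With Ornnex, Lunarc is earned (Rule 5).
With Lunarc and Ornnex, Paxrun is earned (Rule 3).
With Ornnex and Lunarc, Qilorb is earned (Rule 9).
Jorsab would need Ornnex and Renule (Rule 4), but Renule is never earned.
Paxrun: reached.
Gorion would need Renule (Rule 2), but Renule is never earned.
Qilorb: reached.
Reached: Paxrun and Qilorb — 2 of the 4.

2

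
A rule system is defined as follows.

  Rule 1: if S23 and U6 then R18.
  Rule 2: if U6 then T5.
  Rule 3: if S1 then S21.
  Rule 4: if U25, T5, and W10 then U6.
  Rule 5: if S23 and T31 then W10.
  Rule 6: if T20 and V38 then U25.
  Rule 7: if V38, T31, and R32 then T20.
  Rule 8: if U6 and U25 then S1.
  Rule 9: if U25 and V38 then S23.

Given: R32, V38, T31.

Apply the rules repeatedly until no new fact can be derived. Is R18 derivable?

No

R18 would need S23 and U6 (Rule 1), but U6 is never established.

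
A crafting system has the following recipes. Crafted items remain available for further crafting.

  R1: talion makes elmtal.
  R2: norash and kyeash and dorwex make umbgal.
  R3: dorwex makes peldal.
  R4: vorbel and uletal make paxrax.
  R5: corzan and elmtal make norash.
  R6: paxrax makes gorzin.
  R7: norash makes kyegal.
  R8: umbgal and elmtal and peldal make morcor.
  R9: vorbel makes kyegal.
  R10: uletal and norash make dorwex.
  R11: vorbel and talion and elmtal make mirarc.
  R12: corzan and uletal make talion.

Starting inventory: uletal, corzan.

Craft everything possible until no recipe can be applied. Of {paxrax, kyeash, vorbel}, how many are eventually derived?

paxrax would need vorbel and uletal (R4), but vorbel is never obtained.
No rule produces kyeash, and it is not given.
No rule produces vorbel, and it is not given.
None of the 3 are reached.

0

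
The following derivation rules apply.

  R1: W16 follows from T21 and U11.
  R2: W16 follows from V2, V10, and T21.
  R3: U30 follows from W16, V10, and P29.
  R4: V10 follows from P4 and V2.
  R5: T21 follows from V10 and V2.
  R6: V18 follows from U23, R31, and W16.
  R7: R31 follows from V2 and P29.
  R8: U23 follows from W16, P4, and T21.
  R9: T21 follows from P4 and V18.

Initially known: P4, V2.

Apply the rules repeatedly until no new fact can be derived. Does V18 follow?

V18 would need U23, R31, and W16 (R6), but R31 is never established.

No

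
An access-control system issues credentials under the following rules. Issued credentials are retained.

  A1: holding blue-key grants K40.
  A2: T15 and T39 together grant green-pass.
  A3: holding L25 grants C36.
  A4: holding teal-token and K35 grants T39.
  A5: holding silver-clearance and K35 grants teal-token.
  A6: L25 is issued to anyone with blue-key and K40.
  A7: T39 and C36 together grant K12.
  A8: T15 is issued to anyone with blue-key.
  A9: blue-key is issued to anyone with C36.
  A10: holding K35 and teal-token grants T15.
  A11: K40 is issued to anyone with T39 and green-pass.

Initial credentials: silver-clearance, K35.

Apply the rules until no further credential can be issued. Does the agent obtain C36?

C36 would need L25 (A3), but L25 is never granted.

No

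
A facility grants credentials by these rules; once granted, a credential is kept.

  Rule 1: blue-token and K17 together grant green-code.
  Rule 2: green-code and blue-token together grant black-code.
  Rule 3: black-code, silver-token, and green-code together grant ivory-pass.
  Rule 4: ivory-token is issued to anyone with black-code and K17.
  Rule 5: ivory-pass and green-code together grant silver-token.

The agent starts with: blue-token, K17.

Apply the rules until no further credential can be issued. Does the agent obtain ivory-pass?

No

ivory-pass would need black-code, silver-token, and green-code (Rule 3), but silver-token is never granted.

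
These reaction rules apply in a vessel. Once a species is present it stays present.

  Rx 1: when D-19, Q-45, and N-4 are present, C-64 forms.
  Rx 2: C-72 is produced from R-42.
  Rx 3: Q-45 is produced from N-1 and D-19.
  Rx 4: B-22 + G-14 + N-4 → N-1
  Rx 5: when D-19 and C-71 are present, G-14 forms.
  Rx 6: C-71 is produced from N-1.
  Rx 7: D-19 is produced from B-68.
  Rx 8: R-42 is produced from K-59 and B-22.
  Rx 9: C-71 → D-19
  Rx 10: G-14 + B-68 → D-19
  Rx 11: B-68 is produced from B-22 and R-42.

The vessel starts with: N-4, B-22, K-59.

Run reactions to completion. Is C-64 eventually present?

No

C-64 would need D-19, Q-45, and N-4 (Rx 1), but Q-45 never forms.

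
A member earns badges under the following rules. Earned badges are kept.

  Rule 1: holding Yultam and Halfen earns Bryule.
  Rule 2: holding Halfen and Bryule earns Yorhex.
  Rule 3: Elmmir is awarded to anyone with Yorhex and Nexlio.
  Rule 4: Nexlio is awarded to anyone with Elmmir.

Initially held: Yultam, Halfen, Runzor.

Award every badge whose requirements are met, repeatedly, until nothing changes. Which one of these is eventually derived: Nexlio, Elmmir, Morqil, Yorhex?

With Yultam and Halfen, Bryule is earned (Rule 1).
With Halfen and Bryule, Yorhex is earned (Rule 2).
No rule produces Morqil, and it is not given. Nexlio would need Elmmir (Rule 4), but Elmmir is never earned. Elmmir would need Yorhex and Nexlio (Rule 3), but Nexlio is never earned.

Yorhex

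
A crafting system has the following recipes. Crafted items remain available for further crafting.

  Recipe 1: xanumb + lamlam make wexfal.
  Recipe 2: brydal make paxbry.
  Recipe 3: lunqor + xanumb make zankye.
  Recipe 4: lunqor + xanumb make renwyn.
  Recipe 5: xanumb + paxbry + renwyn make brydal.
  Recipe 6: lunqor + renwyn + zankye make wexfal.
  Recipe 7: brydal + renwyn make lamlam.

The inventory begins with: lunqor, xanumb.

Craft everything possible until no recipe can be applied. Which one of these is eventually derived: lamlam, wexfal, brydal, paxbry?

lunqor + xanumb → renwyn (Recipe 4).
Using Recipe 3, lunqor and xanumb make zankye.
Using Recipe 6, lunqor, renwyn, and zankye make wexfal.
lamlam would need brydal and renwyn (Recipe 7), but brydal is never obtained. paxbry would need brydal (Recipe 2), but brydal is never obtained. brydal would need xanumb, paxbry, and renwyn (Recipe 5), but paxbry is never obtained.

wexfal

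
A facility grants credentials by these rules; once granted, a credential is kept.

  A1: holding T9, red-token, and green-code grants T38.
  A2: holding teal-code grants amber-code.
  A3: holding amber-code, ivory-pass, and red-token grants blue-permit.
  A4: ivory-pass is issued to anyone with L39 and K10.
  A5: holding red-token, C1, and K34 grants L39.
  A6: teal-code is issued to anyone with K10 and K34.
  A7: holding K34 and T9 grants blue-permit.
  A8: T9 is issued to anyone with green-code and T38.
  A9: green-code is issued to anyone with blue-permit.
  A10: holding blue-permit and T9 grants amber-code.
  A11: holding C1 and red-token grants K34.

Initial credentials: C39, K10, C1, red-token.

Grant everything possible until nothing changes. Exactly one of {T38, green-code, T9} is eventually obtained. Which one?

Holding C1 and red-token grants K34 (A11).
Holding K10 and K34 grants teal-code (A6).
Holding red-token, C1, and K34 grants L39 (A5).
Holding teal-code grants amber-code (A2).
Holding L39 and K10 grants ivory-pass (A4).
Holding amber-code, ivory-pass, and red-token grants blue-permit (A3).
Holding blue-permit grants green-code (A9).
T38 would need T9, red-token, and green-code (A1), but T9 is never granted. T9 would need green-code and T38 (A8), but T38 is never granted.

green-code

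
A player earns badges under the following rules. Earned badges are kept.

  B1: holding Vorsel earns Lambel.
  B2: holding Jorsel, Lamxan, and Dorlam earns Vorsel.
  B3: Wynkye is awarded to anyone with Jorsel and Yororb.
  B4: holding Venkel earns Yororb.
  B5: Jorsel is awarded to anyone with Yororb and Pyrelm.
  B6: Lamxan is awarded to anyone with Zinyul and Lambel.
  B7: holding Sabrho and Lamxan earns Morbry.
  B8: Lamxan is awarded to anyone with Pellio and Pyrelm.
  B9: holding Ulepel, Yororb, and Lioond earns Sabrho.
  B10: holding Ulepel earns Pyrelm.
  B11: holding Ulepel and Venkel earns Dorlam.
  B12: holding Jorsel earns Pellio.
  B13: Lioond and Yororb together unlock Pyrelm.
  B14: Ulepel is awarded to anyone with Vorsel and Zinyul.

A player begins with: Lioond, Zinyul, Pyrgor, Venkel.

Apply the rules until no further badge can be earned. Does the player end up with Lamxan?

Yes

With Venkel, Yororb is earned (B4).
With Lioond and Yororb, Pyrelm is earned (B13).
With Yororb and Pyrelm, Jorsel is earned (B5).
With Jorsel, Pellio is earned (B12).
With Pellio and Pyrelm, Lamxan is earned (B8).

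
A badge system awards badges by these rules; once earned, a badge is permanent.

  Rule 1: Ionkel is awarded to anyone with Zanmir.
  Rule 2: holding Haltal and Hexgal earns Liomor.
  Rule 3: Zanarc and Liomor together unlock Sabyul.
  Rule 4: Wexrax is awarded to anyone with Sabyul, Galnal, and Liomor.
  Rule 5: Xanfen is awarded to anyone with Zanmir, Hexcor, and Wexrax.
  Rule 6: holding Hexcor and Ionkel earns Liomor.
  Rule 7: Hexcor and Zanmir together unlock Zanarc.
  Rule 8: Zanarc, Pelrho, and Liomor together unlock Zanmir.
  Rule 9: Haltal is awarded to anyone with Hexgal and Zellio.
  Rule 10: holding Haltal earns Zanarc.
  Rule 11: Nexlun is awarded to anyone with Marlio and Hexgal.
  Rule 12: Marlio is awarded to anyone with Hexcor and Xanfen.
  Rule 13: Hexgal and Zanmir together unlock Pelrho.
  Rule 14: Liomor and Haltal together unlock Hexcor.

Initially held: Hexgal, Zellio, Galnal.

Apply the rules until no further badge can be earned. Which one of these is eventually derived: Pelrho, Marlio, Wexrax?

Wexrax

With Hexgal and Zellio, Haltal is earned (Rule 9).
With Haltal, Zanarc is earned (Rule 10).
With Haltal and Hexgal, Liomor is earned (Rule 2).
With Zanarc and Liomor, Sabyul is earned (Rule 3).
With Sabyul, Galnal, and Liomor, Wexrax is earned (Rule 4).
Pelrho would need Hexgal and Zanmir (Rule 13), but Zanmir is never earned. Marlio would need Hexcor and Xanfen (Rule 12), but Xanfen is never earned.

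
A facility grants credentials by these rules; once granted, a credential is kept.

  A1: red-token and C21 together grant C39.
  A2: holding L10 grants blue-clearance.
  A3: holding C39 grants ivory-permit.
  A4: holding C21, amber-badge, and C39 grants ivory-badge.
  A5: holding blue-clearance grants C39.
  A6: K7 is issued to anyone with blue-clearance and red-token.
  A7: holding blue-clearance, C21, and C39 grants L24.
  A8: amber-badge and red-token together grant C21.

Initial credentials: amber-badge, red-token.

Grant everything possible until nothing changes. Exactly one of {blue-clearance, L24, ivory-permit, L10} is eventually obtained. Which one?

ivory-permit

Holding amber-badge and red-token grants C21 (A8).
Holding red-token and C21 grants C39 (A1).
Holding C39 grants ivory-permit (A3).
blue-clearance would need L10 (A2), but L10 is never granted. No rule produces L10, and it is not given. L24 would need blue-clearance, C21, and C39 (A7), but blue-clearance is never granted.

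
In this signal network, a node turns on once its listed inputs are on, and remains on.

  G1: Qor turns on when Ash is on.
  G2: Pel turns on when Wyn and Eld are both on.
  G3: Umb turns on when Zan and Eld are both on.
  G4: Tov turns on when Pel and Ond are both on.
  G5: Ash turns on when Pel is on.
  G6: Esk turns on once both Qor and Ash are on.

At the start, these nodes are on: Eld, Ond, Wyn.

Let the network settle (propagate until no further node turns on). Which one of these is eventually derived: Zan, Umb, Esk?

Esk

G2: Wyn and Eld on → Pel on.
G5: Pel on → Ash on.
Ash is on, so Qor turns on (G1).
G6: Qor and Ash on → Esk on.
No rule produces Zan, and it is not given. Umb would need Zan and Eld (G3), but Zan never turns on.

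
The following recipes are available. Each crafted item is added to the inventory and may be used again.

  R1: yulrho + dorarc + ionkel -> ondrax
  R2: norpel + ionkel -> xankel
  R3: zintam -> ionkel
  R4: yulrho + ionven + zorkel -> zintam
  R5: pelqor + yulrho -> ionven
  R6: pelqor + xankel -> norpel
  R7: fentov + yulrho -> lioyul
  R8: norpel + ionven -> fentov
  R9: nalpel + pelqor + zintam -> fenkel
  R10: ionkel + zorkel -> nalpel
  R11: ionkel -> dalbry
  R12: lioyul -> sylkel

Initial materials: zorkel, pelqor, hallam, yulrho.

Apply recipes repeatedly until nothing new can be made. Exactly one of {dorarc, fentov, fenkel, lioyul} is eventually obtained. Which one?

Using R5, pelqor and yulrho make ionven.
yulrho + ionven + zorkel -> zintam (R4).
Using R3, zintam makes ionkel.
Using R10, ionkel and zorkel make nalpel.
Using R9, nalpel, pelqor, and zintam make fenkel.
lioyul would need fentov and yulrho (R7), but fentov is never obtained. No rule produces dorarc, and it is not given. fentov would need norpel and ionven (R8), but norpel is never obtained.

fenkel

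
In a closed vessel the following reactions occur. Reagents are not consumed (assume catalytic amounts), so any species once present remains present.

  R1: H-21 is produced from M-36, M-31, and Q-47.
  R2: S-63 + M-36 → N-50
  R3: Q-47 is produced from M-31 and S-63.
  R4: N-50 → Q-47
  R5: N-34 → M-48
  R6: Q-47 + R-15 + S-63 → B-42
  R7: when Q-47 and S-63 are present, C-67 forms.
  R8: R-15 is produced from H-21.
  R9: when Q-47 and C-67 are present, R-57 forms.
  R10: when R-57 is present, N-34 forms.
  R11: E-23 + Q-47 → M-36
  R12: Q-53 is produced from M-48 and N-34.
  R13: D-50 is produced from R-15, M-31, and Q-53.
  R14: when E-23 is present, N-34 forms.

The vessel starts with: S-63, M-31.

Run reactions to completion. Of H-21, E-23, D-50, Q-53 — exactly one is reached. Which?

M-31 and S-63 present → Q-47 forms (R3).
Q-47 and S-63 present → C-67 forms (R7).
Q-47 and C-67 present → R-57 forms (R9).
R-57 present → N-34 forms (R10).
N-34 present → M-48 forms (R5).
M-48 and N-34 present → Q-53 forms (R12).
H-21 would need M-36, M-31, and Q-47 (R1), but M-36 never forms. D-50 would need R-15, M-31, and Q-53 (R13), but R-15 never forms. No rule produces E-23, and it is not given.

Q-53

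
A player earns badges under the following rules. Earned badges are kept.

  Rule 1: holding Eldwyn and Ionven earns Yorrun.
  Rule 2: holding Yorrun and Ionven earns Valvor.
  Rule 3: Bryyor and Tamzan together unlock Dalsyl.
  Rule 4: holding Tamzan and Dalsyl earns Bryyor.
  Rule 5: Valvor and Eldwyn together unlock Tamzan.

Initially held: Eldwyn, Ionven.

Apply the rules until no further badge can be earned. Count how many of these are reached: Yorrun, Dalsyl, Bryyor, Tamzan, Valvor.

3

With Eldwyn and Ionven, Yorrun is earned (Rule 1).
With Yorrun and Ionven, Valvor is earned (Rule 2).
With Valvor and Eldwyn, Tamzan is earned (Rule 5).
Yorrun: reached.
Dalsyl would need Bryyor and Tamzan (Rule 3), but Bryyor is never earned.
Bryyor would need Tamzan and Dalsyl (Rule 4), but Dalsyl is never earned.
Tamzan: reached.
Valvor: reached.
Reached: Yorrun, Tamzan, and Valvor — 3 of the 5.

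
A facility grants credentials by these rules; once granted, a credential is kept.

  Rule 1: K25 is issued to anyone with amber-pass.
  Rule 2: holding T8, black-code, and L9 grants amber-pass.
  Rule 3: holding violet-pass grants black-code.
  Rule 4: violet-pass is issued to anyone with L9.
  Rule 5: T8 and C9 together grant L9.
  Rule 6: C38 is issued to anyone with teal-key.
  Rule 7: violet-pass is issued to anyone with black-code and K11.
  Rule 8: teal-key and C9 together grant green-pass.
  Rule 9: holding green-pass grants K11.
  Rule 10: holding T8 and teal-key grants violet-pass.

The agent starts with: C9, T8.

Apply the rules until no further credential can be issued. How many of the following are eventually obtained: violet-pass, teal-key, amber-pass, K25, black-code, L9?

5

Holding T8 and C9 grants L9 (Rule 5).
Holding L9 grants violet-pass (Rule 4).
Holding violet-pass grants black-code (Rule 3).
Holding T8, black-code, and L9 grants amber-pass (Rule 2).
Holding amber-pass grants K25 (Rule 1).
violet-pass: reached.
No rule produces teal-key, and it is not given.
amber-pass: reached.
K25: reached.
black-code: reached.
L9: reached.
Reached: violet-pass, amber-pass, K25, black-code, and L9 — 5 of the 6.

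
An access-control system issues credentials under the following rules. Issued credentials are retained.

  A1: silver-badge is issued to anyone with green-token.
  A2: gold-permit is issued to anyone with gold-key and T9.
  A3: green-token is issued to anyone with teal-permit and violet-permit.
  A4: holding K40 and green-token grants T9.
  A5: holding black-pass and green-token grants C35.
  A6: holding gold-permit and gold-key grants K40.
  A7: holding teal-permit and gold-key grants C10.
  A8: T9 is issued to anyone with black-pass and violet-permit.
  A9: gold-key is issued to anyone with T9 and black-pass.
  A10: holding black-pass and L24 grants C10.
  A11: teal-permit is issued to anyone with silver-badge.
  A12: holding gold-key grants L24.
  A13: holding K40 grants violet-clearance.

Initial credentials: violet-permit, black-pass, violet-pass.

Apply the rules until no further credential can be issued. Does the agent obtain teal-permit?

No

teal-permit would need silver-badge (A11), but silver-badge is never granted.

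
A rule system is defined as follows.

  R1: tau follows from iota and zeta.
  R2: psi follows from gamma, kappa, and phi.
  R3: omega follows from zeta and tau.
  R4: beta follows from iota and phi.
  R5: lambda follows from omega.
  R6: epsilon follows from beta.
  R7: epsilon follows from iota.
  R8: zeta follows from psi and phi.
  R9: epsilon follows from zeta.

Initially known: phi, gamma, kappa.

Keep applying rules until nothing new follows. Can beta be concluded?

beta would need iota and phi (R4), but iota is never established.

No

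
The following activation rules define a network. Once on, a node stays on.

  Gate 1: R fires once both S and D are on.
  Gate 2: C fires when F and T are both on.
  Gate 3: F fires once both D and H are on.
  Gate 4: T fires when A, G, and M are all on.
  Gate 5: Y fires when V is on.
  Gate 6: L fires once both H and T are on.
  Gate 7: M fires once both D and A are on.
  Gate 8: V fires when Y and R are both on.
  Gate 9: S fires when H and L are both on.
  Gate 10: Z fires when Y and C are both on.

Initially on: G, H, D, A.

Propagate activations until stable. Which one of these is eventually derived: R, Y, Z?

Gate 7: D and A on → M on.
A, G, and M are on, so T fires (Gate 4).
Gate 6: H and T on → L on.
Gate 9: H and L on → S on.
S and D are on, so R fires (Gate 1).
Z would need Y and C (Gate 10), but Y never turns on. Y would need V (Gate 5), but V never turns on.

R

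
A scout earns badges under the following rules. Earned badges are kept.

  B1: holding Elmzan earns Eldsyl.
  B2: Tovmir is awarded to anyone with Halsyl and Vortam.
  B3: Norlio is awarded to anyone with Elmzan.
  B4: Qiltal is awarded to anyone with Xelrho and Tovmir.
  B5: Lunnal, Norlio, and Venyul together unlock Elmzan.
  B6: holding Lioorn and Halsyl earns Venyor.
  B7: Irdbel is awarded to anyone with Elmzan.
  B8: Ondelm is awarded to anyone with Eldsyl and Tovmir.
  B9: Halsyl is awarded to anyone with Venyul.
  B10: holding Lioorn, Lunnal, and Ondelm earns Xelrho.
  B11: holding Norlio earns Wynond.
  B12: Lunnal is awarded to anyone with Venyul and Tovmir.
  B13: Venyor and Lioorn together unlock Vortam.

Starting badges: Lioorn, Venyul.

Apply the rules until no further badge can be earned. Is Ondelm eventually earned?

Ondelm would need Eldsyl and Tovmir (B8), but Eldsyl is never earned.

No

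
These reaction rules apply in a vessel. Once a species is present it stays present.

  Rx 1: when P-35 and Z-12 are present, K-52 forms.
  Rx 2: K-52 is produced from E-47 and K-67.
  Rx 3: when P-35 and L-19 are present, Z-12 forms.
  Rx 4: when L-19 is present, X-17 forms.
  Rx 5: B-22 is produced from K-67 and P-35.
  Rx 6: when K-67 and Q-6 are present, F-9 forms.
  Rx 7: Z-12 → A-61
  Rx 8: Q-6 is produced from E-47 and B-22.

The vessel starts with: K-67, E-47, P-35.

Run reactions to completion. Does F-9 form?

Yes

K-67 and P-35 present → B-22 forms (Rx 5).
E-47 and B-22 present → Q-6 forms (Rx 8).
K-67 and Q-6 present → F-9 forms (Rx 6).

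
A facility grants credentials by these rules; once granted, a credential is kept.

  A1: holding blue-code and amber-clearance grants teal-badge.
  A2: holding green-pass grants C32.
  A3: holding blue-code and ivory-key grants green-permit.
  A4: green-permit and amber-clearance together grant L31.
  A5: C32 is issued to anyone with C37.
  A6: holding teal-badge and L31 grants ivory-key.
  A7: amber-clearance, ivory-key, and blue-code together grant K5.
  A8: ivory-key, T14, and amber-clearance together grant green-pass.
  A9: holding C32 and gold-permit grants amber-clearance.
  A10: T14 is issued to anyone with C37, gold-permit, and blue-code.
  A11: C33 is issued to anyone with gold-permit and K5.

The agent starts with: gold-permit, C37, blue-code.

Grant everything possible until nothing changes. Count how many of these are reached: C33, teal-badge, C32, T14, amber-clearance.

Holding C37, gold-permit, and blue-code grants T14 (A10).
Holding C37 grants C32 (A5).
Holding C32 and gold-permit grants amber-clearance (A9).
Holding blue-code and amber-clearance grants teal-badge (A1).
C33 would need gold-permit and K5 (A11), but K5 is never granted.
teal-badge: reached.
C32: reached.
T14: reached.
amber-clearance: reached.
Reached: teal-badge, C32, T14, and amber-clearance — 4 of the 5.

4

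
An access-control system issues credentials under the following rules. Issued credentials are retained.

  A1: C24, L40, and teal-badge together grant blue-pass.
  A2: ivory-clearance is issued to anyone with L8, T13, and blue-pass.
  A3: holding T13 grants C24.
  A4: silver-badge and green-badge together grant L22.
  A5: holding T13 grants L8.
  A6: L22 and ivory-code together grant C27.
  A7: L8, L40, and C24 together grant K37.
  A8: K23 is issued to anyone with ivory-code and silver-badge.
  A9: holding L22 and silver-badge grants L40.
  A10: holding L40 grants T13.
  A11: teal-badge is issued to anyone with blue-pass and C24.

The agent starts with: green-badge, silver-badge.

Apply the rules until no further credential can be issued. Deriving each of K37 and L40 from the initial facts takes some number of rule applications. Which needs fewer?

L40

L40: Holding silver-badge and green-badge grants L22 (A4). Holding L22 and silver-badge grants L40 (A9). [2 rule applications]
K37: Holding silver-badge and green-badge grants L22 (A4). Holding L22 and silver-badge grants L40 (A9). Holding L40 grants T13 (A10). Holding T13 grants L8 (A5). Holding T13 grants C24 (A3). Holding L8, L40, and C24 grants K37 (A7). [6 rule applications]
L40 needs fewer.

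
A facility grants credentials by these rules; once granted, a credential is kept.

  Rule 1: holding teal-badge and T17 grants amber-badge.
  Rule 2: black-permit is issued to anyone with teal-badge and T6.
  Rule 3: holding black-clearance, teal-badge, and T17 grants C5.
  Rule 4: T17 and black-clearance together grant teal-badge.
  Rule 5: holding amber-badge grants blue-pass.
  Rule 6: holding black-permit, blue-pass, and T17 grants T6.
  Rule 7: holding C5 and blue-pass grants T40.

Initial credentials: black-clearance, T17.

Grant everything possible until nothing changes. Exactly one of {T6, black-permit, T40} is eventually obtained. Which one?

T40

Holding T17 and black-clearance grants teal-badge (Rule 4).
Holding teal-badge and T17 grants amber-badge (Rule 1).
Holding black-clearance, teal-badge, and T17 grants C5 (Rule 3).
Holding amber-badge grants blue-pass (Rule 5).
Holding C5 and blue-pass grants T40 (Rule 7).
T6 would need black-permit, blue-pass, and T17 (Rule 6), but black-permit is never granted. black-permit would need teal-badge and T6 (Rule 2), but T6 is never granted.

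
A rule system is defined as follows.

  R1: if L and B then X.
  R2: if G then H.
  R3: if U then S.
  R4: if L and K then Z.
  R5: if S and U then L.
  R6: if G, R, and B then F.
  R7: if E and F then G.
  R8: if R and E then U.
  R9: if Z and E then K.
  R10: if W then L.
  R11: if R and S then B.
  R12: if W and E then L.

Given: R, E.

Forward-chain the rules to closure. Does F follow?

No

F would need G, R, and B (R6), but G is never established.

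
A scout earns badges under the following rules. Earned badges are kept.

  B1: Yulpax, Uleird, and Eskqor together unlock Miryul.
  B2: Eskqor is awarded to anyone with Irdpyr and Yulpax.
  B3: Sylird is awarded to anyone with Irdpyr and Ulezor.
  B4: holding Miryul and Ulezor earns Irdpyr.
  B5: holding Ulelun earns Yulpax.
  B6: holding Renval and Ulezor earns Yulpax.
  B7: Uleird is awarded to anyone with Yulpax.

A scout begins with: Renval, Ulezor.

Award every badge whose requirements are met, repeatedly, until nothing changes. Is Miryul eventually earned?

No

Miryul would need Yulpax, Uleird, and Eskqor (B1), but Eskqor is never earned.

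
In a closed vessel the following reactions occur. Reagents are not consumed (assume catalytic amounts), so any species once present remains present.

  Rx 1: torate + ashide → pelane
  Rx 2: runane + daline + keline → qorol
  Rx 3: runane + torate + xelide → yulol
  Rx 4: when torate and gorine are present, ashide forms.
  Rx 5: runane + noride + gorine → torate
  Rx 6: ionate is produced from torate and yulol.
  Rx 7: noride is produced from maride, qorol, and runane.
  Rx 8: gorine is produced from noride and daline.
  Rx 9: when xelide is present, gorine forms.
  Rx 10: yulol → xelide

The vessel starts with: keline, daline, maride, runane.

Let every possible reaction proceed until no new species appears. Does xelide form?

xelide would need yulol (Rx 10), but yulol never forms.

No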